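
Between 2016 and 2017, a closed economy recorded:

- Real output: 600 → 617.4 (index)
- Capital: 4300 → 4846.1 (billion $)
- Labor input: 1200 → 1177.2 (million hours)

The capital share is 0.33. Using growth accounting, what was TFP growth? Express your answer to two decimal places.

Real output growth = (617.4 − 600) / 600 = 2.9%.
Capital growth = (4846.1 − 4300) / 4300 = 12.7%.
Labor input growth = (1177.2 − 1200) / 1200 = -1.9%.
Labor's share = 1 − 0.33 = 0.67.
Capital: 0.33 × 12.7 = 4.191 pp.
Labor input: 0.67 × (-1.9) = -1.273 pp.
TFP growth = 2.9 − 2.918 = -0.018%.

-0.02%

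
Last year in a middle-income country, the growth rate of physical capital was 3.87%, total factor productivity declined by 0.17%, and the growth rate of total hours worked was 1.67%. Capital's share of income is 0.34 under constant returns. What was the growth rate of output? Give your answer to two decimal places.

Labor's share = 1 − 0.34 = 0.66.
Physical capital: 0.34 × 3.87 = 1.3158 pp.
Total hours worked: 0.66 × 1.67 = 1.1022 pp.
Output growth = -0.17 + 2.418 = 2.248%.

2.25%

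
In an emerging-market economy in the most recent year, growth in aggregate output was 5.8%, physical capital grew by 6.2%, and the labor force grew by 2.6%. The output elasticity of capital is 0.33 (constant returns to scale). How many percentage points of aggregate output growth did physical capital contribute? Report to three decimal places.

Contribution = share × growth = 0.33 × 6.2 = 2.046 pp.

2.046 pp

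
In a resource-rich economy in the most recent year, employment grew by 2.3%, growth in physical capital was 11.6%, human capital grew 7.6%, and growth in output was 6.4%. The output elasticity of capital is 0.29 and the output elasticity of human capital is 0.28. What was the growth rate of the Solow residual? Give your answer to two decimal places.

Labor's share = 1 − 0.29 − 0.28 = 0.43.
Physical capital: 0.29 × 11.6 = 3.364 pp.
Human capital: 0.28 × 7.6 = 2.128 pp.
Employment: 0.43 × 2.3 = 0.989 pp.
TFP growth = 6.4 − 6.481 = -0.081%.

-0.08%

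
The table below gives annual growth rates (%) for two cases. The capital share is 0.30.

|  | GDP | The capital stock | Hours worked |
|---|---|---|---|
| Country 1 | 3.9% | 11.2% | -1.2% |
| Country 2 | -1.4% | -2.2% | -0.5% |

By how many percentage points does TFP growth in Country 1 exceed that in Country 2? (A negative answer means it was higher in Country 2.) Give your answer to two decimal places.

1.77 percentage points

Labor's share = 1 − 0.3 = 0.7.
Country 1: TFP = 3.9 − 3.36 + 0.84 = 1.38%.
Country 2: TFP = -1.4 + 0.66 + 0.35 = -0.39%.
Difference = 1.38 − (-0.39) = 1.77 pp.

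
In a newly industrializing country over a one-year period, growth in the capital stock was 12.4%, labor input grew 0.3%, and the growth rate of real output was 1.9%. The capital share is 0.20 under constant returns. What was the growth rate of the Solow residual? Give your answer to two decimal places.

-0.82%

Labor's share = 1 − 0.2 = 0.8.
The capital stock: 0.2 × 12.4 = 2.48 pp.
Labor input: 0.8 × 0.3 = 0.24 pp.
TFP growth = 1.9 − 2.72 = -0.82%.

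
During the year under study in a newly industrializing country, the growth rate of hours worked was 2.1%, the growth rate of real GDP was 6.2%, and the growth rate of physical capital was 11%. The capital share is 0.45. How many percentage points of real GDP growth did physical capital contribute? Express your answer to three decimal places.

4.950 percentage points

Contribution = share × growth = 0.45 × 11 = 4.95 pp.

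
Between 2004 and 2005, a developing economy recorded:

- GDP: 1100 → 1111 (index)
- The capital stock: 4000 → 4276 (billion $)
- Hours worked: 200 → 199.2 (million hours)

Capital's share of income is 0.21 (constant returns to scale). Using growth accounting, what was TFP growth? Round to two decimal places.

-0.13%

GDP growth = (1111 − 1100) / 1100 = 1%.
The capital stock growth = (4276 − 4000) / 4000 = 6.9%.
Hours worked growth = (199.2 − 200) / 200 = -0.4%.
Labor's share = 1 − 0.21 = 0.79.
The capital stock: 0.21 × 6.9 = 1.449 pp.
Hours worked: 0.79 × (-0.4) = -0.316 pp.
TFP growth = 1 − 1.133 = -0.133%.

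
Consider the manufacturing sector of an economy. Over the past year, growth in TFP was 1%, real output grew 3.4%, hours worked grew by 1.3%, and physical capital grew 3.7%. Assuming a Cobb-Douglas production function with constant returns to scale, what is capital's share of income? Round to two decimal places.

α = 0.46

gY = gA + α·gK + (1−α)·gL, so gY − gA − gL = α(gK − gL).
3.4 − 1 − 1.3 = α × (3.7 − 1.3).
1.1 = 2.4 α, so α = 0.4583.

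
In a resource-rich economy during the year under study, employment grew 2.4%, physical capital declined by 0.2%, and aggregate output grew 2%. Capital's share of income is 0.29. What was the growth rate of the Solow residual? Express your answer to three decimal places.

Labor's share = 1 − 0.29 = 0.71.
Physical capital: 0.29 × (-0.2) = -0.058 pp.
Employment: 0.71 × 2.4 = 1.704 pp.
TFP growth = 2 − 1.646 = 0.354%.

The Solow residual grew 0.354%.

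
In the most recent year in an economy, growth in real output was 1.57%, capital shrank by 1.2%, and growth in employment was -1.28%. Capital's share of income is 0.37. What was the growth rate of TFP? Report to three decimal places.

2.820%

Labor's share = 1 − 0.37 = 0.63.
Capital: 0.37 × (-1.2) = -0.444 pp.
Employment: 0.63 × (-1.28) = -0.8064 pp.
TFP growth = 1.57 + 1.2504 = 2.8204%.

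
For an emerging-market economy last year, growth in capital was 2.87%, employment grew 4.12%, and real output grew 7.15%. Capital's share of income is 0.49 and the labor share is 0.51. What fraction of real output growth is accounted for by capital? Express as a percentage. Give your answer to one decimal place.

Capital contributed 0.49 × 2.87 = 1.4063 pp.
Share of growth = 1.4063 / 7.15 × 100 = 19.669%.

19.7%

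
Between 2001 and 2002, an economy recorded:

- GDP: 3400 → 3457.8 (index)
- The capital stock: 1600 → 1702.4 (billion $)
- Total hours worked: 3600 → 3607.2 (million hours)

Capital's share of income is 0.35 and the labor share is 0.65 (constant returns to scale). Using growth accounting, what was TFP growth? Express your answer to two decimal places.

GDP growth = (3457.8 − 3400) / 3400 = 1.7%.
The capital stock growth = (1702.4 − 1600) / 1600 = 6.4%.
Total hours worked growth = (3607.2 − 3600) / 3600 = 0.2%.
Labor's share = 1 − 0.35 = 0.65.
The capital stock: 0.35 × 6.4 = 2.24 pp.
Total hours worked: 0.65 × 0.2 = 0.13 pp.
TFP growth = 1.7 − 2.37 = -0.67%.

-0.67%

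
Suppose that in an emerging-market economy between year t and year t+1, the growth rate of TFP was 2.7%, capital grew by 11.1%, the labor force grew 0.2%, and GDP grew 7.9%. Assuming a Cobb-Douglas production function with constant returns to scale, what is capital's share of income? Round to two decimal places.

gY = gA + α·gK + (1−α)·gL, so gY − gA − gL = α(gK − gL).
7.9 − 2.7 − 0.2 = α × (11.1 − 0.2).
5 = 10.9 α, so α = 0.4587.

Capital's share of income is 0.46.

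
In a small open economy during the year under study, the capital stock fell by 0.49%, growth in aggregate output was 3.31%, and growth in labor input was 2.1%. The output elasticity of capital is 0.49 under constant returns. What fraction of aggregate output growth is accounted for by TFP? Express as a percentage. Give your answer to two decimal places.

74.90%

Labor's share = 1 − 0.49 = 0.51.
The capital stock: 0.49 × (-0.49) = -0.2401 pp.
Labor input: 0.51 × 2.1 = 1.071 pp.
TFP growth = 3.31 − 0.8309 = 2.4791%.
TFP share of growth = 2.4791 / 3.31 × 100 = 74.8973%.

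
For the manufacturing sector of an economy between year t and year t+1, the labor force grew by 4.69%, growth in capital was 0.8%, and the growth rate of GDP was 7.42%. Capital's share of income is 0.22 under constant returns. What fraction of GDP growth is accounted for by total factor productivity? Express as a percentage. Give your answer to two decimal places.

48.33%

Labor's share = 1 − 0.22 = 0.78.
Capital: 0.22 × 0.8 = 0.176 pp.
The labor force: 0.78 × 4.69 = 3.6582 pp.
TFP growth = 7.42 − 3.8342 = 3.5858%.
TFP share of growth = 3.5858 / 7.42 × 100 = 48.3261%.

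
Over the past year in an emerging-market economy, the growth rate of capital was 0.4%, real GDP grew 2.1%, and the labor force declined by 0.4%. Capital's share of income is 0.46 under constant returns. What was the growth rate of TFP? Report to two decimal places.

2.13%

Labor's share = 1 − 0.46 = 0.54.
Capital: 0.46 × 0.4 = 0.184 pp.
The labor force: 0.54 × (-0.4) = -0.216 pp.
TFP growth = 2.1 + 0.032 = 2.132%.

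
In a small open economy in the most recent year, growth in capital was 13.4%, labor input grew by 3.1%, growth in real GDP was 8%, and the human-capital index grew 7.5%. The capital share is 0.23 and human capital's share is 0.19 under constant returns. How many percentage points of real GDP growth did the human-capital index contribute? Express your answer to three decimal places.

Contribution = share × growth = 0.19 × 7.5 = 1.425 pp.

1.425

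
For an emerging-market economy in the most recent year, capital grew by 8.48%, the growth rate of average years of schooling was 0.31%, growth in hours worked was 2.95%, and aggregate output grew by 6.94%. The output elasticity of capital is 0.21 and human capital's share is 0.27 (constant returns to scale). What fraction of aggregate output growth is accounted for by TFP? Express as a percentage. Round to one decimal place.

Labor's share = 1 − 0.21 − 0.27 = 0.52.
Capital: 0.21 × 8.48 = 1.7808 pp.
Average years of schooling: 0.27 × 0.31 = 0.0837 pp.
Hours worked: 0.52 × 2.95 = 1.534 pp.
TFP growth = 6.94 − 3.3985 = 3.5415%.
TFP share of growth = 3.5415 / 6.94 × 100 = 51.03%.

TFP accounted for 51.0% of growth.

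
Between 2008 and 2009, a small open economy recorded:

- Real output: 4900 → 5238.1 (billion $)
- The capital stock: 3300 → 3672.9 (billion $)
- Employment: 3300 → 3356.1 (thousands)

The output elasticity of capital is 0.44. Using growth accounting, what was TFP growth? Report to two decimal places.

0.98%

Real output growth = (5238.1 − 4900) / 4900 = 6.9%.
The capital stock growth = (3672.9 − 3300) / 3300 = 11.3%.
Employment growth = (3356.1 − 3300) / 3300 = 1.7%.
Labor's share = 1 − 0.44 = 0.56.
The capital stock: 0.44 × 11.3 = 4.972 pp.
Employment: 0.56 × 1.7 = 0.952 pp.
TFP growth = 6.9 − 5.924 = 0.976%.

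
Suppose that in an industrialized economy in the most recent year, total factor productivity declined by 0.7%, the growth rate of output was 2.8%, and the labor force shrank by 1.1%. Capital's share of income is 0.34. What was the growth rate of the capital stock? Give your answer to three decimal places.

12.429%

Labor's share = 1 − 0.34 = 0.66.
gY = gA + 0.66×(-1.1) + 0.34×g.
0.34×g = 2.8 + 0.7 + 0.726 = 4.226.
g = 4.226 / 0.34 = 12.42941%.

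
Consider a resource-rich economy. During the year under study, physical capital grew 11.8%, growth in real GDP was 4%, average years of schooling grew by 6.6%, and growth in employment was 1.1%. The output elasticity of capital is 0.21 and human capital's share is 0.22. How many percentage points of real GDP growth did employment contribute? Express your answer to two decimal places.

Labor's share = 1 − 0.21 − 0.22 = 0.57.
Contribution = share × growth = 0.57 × 1.1 = 0.627 pp.

0.63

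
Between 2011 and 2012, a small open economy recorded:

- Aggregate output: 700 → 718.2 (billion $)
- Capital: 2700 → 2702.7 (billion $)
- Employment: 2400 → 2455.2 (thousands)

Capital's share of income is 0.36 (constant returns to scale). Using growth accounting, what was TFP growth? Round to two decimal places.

Aggregate output growth = (718.2 − 700) / 700 = 2.6%.
Capital growth = (2702.7 − 2700) / 2700 = 0.1%.
Employment growth = (2455.2 − 2400) / 2400 = 2.3%.
Labor's share = 1 − 0.36 = 0.64.
Capital: 0.36 × 0.1 = 0.036 pp.
Employment: 0.64 × 2.3 = 1.472 pp.
TFP growth = 2.6 − 1.508 = 1.092%.

TFP grew 1.09%.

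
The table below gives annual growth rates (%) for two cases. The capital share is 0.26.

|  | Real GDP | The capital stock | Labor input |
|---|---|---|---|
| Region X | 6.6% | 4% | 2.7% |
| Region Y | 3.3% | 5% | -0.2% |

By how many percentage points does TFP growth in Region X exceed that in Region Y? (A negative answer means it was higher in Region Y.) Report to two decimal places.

Labor's share = 1 − 0.26 = 0.74.
Region X: TFP = 6.6 − 1.04 − 1.998 = 3.562%.
Region Y: TFP = 3.3 − 1.3 + 0.148 = 2.148%.
Difference = 3.562 − (2.148) = 1.414 pp.

1.41 percentage points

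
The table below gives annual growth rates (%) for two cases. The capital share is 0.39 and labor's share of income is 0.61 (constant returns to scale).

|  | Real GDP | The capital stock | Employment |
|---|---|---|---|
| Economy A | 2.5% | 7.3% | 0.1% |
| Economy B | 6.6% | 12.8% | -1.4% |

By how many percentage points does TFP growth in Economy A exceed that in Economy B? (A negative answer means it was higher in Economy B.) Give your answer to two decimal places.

-2.87 percentage points

Labor's share = 1 − 0.39 = 0.61.
Economy A: TFP = 2.5 − 2.847 − 0.061 = -0.408%.
Economy B: TFP = 6.6 − 4.992 + 0.854 = 2.462%.
Difference = -0.408 − (2.462) = -2.87 pp.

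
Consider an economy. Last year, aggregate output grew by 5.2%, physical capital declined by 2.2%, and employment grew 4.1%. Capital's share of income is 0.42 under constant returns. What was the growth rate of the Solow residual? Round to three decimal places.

Labor's share = 1 − 0.42 = 0.58.
Physical capital: 0.42 × (-2.2) = -0.924 pp.
Employment: 0.58 × 4.1 = 2.378 pp.
TFP growth = 5.2 − 1.454 = 3.746%.

The Solow residual grew 3.746%.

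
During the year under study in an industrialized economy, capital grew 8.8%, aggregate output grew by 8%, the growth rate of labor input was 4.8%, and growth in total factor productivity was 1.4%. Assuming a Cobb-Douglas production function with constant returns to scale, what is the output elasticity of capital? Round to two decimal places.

gY = gA + α·gK + (1−α)·gL, so gY − gA − gL = α(gK − gL).
8 − 1.4 − 4.8 = α × (8.8 − 4.8).
1.8 = 4 α, so α = 0.45.

The output elasticity of capital is 0.45.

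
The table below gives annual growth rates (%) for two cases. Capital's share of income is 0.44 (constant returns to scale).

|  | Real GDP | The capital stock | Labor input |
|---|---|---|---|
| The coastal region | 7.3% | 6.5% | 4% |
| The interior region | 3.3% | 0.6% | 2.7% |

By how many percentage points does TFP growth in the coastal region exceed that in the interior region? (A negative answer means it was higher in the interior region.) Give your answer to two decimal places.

0.68 percentage points

Labor's share = 1 − 0.44 = 0.56.
The coastal region: TFP = 7.3 − 2.86 − 2.24 = 2.2%.
The interior region: TFP = 3.3 − 0.264 − 1.512 = 1.524%.
Difference = 2.2 − (1.524) = 0.676 pp.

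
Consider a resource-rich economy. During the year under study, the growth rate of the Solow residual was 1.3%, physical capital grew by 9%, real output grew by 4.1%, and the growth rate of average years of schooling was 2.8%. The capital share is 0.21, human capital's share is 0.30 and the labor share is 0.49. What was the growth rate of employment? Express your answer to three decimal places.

Labor's share = 1 − 0.21 − 0.3 = 0.49.
gY = gA + 0.21×9 + 0.3×2.8 + 0.49×g.
0.49×g = 4.1 − 1.3 − 2.73 = 0.07.
g = 0.07 / 0.49 = 0.14286%.

Employment grew 0.143%.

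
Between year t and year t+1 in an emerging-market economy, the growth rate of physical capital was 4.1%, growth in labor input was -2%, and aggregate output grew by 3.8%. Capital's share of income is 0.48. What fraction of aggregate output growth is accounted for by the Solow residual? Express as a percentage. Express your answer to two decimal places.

Labor's share = 1 − 0.48 = 0.52.
Physical capital: 0.48 × 4.1 = 1.968 pp.
Labor input: 0.52 × (-2) = -1.04 pp.
TFP growth = 3.8 − 0.928 = 2.872%.
TFP share of growth = 2.872 / 3.8 × 100 = 75.5789%.

The Solow residual accounted for 75.58% of growth.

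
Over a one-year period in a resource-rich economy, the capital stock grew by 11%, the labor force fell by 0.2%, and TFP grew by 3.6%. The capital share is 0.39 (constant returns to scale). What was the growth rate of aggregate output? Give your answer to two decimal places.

Aggregate output growth was 7.77%.

Labor's share = 1 − 0.39 = 0.61.
The capital stock: 0.39 × 11 = 4.29 pp.
The labor force: 0.61 × (-0.2) = -0.122 pp.
Output growth = 3.6 + 4.168 = 7.768%.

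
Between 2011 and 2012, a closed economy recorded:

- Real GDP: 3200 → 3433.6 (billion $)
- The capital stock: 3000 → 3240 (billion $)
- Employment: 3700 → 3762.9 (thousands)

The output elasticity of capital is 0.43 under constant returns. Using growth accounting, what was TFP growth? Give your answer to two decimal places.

Real GDP growth = (3433.6 − 3200) / 3200 = 7.3%.
The capital stock growth = (3240 − 3000) / 3000 = 8%.
Employment growth = (3762.9 − 3700) / 3700 = 1.7%.
Labor's share = 1 − 0.43 = 0.57.
The capital stock: 0.43 × 8 = 3.44 pp.
Employment: 0.57 × 1.7 = 0.969 pp.
TFP growth = 7.3 − 4.409 = 2.891%.

2.89%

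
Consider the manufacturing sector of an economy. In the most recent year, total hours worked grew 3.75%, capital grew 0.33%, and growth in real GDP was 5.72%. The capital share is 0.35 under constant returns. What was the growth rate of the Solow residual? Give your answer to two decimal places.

3.17%

Labor's share = 1 − 0.35 = 0.65.
Capital: 0.35 × 0.33 = 0.1155 pp.
Total hours worked: 0.65 × 3.75 = 2.4375 pp.
TFP growth = 5.72 − 2.553 = 3.167%.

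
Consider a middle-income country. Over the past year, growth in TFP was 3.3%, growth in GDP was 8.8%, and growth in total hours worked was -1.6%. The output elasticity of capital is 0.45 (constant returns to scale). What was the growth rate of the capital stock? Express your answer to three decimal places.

Labor's share = 1 − 0.45 = 0.55.
gY = gA + 0.55×(-1.6) + 0.45×g.
0.45×g = 8.8 − 3.3 + 0.88 = 6.38.
g = 6.38 / 0.45 = 14.17778%.

14.178%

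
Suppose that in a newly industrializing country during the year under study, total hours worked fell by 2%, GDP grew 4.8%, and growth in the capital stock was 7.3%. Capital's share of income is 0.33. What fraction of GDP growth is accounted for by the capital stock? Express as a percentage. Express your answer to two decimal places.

50.19%

The capital stock contributed 0.33 × 7.3 = 2.409 pp.
Share of growth = 2.409 / 4.8 × 100 = 50.1875%.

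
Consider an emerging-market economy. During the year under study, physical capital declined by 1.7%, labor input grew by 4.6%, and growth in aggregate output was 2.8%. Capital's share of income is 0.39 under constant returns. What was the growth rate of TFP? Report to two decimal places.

0.66%

Labor's share = 1 − 0.39 = 0.61.
Physical capital: 0.39 × (-1.7) = -0.663 pp.
Labor input: 0.61 × 4.6 = 2.806 pp.
TFP growth = 2.8 − 2.143 = 0.657%.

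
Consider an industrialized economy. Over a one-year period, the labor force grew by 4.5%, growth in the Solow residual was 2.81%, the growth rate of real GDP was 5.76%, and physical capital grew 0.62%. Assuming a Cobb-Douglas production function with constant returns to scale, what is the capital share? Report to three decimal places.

gY = gA + α·gK + (1−α)·gL, so gY − gA − gL = α(gK − gL).
5.76 − 2.81 − 4.5 = α × (0.62 − 4.5).
-1.55 = -3.88 α, so α = 0.39948.

α = 0.399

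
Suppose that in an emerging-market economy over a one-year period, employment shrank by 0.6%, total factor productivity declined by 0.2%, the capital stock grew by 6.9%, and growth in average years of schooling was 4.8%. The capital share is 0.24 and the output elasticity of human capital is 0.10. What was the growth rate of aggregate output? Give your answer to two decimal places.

1.54%

Labor's share = 1 − 0.24 − 0.1 = 0.66.
The capital stock: 0.24 × 6.9 = 1.656 pp.
Average years of schooling: 0.1 × 4.8 = 0.48 pp.
Employment: 0.66 × (-0.6) = -0.396 pp.
Output growth = -0.2 + 1.74 = 1.54%.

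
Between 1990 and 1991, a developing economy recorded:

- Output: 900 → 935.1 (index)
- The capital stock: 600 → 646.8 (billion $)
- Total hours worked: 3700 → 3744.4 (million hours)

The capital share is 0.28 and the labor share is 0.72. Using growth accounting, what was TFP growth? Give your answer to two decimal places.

Output growth = (935.1 − 900) / 900 = 3.9%.
The capital stock growth = (646.8 − 600) / 600 = 7.8%.
Total hours worked growth = (3744.4 − 3700) / 3700 = 1.2%.
Labor's share = 1 − 0.28 = 0.72.
The capital stock: 0.28 × 7.8 = 2.184 pp.
Total hours worked: 0.72 × 1.2 = 0.864 pp.
TFP growth = 3.9 − 3.048 = 0.852%.

0.85%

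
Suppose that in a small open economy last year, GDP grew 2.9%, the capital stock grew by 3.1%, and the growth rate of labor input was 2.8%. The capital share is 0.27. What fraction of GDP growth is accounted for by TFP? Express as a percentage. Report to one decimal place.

Labor's share = 1 − 0.27 = 0.73.
The capital stock: 0.27 × 3.1 = 0.837 pp.
Labor input: 0.73 × 2.8 = 2.044 pp.
TFP growth = 2.9 − 2.881 = 0.019%.
TFP share of growth = 0.019 / 2.9 × 100 = 0.655%.

0.7%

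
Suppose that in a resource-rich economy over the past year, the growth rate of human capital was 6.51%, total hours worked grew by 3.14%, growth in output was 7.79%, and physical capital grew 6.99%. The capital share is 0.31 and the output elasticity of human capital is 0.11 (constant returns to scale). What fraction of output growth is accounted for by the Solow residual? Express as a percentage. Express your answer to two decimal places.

Labor's share = 1 − 0.31 − 0.11 = 0.58.
Physical capital: 0.31 × 6.99 = 2.1669 pp.
Human capital: 0.11 × 6.51 = 0.7161 pp.
Total hours worked: 0.58 × 3.14 = 1.8212 pp.
TFP growth = 7.79 − 4.7042 = 3.0858%.
TFP share of growth = 3.0858 / 7.79 × 100 = 39.6123%.

The Solow residual accounted for 39.61% of growth.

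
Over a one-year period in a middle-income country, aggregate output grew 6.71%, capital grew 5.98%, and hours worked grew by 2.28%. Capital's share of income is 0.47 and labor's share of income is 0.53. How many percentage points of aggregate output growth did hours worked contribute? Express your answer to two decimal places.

Labor's share = 1 − 0.47 = 0.53.
Contribution = share × growth = 0.53 × 2.28 = 1.2084 pp.

1.21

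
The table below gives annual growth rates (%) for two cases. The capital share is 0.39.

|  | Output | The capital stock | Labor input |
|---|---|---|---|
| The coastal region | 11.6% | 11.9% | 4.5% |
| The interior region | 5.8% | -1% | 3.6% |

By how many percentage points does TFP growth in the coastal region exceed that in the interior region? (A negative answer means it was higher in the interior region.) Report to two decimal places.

Labor's share = 1 − 0.39 = 0.61.
The coastal region: TFP = 11.6 − 4.641 − 2.745 = 4.214%.
The interior region: TFP = 5.8 + 0.39 − 2.196 = 3.994%.
Difference = 4.214 − (3.994) = 0.22 pp.

0.22 percentage points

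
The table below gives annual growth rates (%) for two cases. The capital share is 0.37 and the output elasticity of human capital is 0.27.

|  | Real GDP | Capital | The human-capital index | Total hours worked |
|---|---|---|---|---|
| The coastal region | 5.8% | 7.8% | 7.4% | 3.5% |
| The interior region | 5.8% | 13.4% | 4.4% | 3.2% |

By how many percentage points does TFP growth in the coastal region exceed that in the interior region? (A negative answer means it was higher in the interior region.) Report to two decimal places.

Labor's share = 1 − 0.37 − 0.27 = 0.36.
The coastal region: TFP = 5.8 − 2.886 − 1.998 − 1.26 = -0.344%.
The interior region: TFP = 5.8 − 4.958 − 1.188 − 1.152 = -1.498%.
Difference = -0.344 − (-1.498) = 1.154 pp.

1.15 percentage points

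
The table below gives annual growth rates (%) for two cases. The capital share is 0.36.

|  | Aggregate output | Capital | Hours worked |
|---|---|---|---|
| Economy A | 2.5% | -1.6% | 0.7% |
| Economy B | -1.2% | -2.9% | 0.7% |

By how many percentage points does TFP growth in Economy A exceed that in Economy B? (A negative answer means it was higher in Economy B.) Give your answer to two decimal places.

3.23 percentage points

Labor's share = 1 − 0.36 = 0.64.
Economy A: TFP = 2.5 + 0.576 − 0.448 = 2.628%.
Economy B: TFP = -1.2 + 1.044 − 0.448 = -0.604%.
Difference = 2.628 − (-0.604) = 3.232 pp.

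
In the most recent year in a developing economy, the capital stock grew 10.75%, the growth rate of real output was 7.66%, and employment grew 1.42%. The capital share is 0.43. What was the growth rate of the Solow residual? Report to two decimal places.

Labor's share = 1 − 0.43 = 0.57.
The capital stock: 0.43 × 10.75 = 4.6225 pp.
Employment: 0.57 × 1.42 = 0.8094 pp.
TFP growth = 7.66 − 5.4319 = 2.2281%.

2.23%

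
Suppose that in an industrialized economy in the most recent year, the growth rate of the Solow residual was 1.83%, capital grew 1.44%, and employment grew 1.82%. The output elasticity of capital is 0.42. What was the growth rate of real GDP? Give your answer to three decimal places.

Labor's share = 1 − 0.42 = 0.58.
Capital: 0.42 × 1.44 = 0.6048 pp.
Employment: 0.58 × 1.82 = 1.0556 pp.
Output growth = 1.83 + 1.6604 = 3.4904%.

3.490%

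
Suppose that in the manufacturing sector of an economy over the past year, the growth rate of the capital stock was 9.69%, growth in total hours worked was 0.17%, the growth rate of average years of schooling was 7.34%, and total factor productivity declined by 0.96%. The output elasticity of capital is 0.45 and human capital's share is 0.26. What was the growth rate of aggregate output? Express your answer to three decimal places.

5.358%

Labor's share = 1 − 0.45 − 0.26 = 0.29.
The capital stock: 0.45 × 9.69 = 4.3605 pp.
Average years of schooling: 0.26 × 7.34 = 1.9084 pp.
Total hours worked: 0.29 × 0.17 = 0.0493 pp.
Output growth = -0.96 + 6.3182 = 5.3582%.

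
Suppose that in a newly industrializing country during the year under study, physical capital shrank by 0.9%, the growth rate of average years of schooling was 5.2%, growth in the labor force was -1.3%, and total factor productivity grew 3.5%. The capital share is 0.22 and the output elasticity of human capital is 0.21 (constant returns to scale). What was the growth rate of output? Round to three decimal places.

3.653%

Labor's share = 1 − 0.22 − 0.21 = 0.57.
Physical capital: 0.22 × (-0.9) = -0.198 pp.
Average years of schooling: 0.21 × 5.2 = 1.092 pp.
The labor force: 0.57 × (-1.3) = -0.741 pp.
Output growth = 3.5 + 0.153 = 3.653%.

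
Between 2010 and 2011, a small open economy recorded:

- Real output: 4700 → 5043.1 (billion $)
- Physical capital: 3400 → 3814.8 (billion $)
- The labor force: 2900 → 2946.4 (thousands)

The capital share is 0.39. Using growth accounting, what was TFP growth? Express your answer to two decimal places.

Real output growth = (5043.1 − 4700) / 4700 = 7.3%.
Physical capital growth = (3814.8 − 3400) / 3400 = 12.2%.
The labor force growth = (2946.4 − 2900) / 2900 = 1.6%.
Labor's share = 1 − 0.39 = 0.61.
Physical capital: 0.39 × 12.2 = 4.758 pp.
The labor force: 0.61 × 1.6 = 0.976 pp.
TFP growth = 7.3 − 5.734 = 1.566%.

TFP grew 1.57%.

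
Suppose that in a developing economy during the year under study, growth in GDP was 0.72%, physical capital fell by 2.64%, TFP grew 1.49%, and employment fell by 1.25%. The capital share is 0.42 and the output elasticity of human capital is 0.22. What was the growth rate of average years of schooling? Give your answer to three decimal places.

Labor's share = 1 − 0.42 − 0.22 = 0.36.
gY = gA + 0.42×(-2.64) + 0.36×(-1.25) + 0.22×g.
0.22×g = 0.72 − 1.49 + 1.5588 = 0.7888.
g = 0.7888 / 0.22 = 3.58545%.

3.585%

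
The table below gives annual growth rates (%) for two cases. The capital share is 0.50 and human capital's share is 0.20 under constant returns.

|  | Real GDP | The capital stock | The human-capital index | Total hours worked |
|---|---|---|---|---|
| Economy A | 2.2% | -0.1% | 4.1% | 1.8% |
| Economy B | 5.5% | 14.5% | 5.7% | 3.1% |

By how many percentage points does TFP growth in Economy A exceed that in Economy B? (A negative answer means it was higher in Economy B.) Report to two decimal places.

4.71 percentage points

Labor's share = 1 − 0.5 − 0.2 = 0.3.
Economy A: TFP = 2.2 + 0.05 − 0.82 − 0.54 = 0.89%.
Economy B: TFP = 5.5 − 7.25 − 1.14 − 0.93 = -3.82%.
Difference = 0.89 − (-3.82) = 4.71 pp.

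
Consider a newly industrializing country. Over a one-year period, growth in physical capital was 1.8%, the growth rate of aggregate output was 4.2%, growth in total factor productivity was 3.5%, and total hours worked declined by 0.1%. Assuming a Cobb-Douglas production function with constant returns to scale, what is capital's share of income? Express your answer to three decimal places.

gY = gA + α·gK + (1−α)·gL, so gY − gA − gL = α(gK − gL).
4.2 − 3.5 + 0.1 = α × (1.8 − (-0.1)).
0.8 = 1.9 α, so α = 0.42105.

0.421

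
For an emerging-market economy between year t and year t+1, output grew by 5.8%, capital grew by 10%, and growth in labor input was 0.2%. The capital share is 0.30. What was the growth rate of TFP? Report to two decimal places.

TFP growth was 2.66%.

Labor's share = 1 − 0.3 = 0.7.
Capital: 0.3 × 10 = 3 pp.
Labor input: 0.7 × 0.2 = 0.14 pp.
TFP growth = 5.8 − 3.14 = 2.66%.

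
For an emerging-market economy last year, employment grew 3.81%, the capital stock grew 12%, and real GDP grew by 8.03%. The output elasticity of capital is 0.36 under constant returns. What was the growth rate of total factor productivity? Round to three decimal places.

1.272%

Labor's share = 1 − 0.36 = 0.64.
The capital stock: 0.36 × 12 = 4.32 pp.
Employment: 0.64 × 3.81 = 2.4384 pp.
TFP growth = 8.03 − 6.7584 = 1.2716%.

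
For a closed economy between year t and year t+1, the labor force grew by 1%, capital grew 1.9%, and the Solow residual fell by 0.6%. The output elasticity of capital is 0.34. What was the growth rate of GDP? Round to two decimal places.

Labor's share = 1 − 0.34 = 0.66.
Capital: 0.34 × 1.9 = 0.646 pp.
The labor force: 0.66 × 1 = 0.66 pp.
Output growth = -0.6 + 1.306 = 0.706%.

0.71%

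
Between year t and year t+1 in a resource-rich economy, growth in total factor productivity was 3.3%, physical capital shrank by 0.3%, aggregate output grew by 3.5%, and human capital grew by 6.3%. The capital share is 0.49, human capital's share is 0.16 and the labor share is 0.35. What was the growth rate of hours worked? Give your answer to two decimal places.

-1.89%

Labor's share = 1 − 0.49 − 0.16 = 0.35.
gY = gA + 0.49×(-0.3) + 0.16×6.3 + 0.35×g.
0.35×g = 3.5 − 3.3 − 0.861 = -0.661.
g = -0.661 / 0.35 = -1.8886%.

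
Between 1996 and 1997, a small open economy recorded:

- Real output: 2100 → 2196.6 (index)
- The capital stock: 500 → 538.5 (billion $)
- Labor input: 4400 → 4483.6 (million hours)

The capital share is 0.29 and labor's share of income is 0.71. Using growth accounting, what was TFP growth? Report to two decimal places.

TFP grew 1.02%.

Real output growth = (2196.6 − 2100) / 2100 = 4.6%.
The capital stock growth = (538.5 − 500) / 500 = 7.7%.
Labor input growth = (4483.6 − 4400) / 4400 = 1.9%.
Labor's share = 1 − 0.29 = 0.71.
The capital stock: 0.29 × 7.7 = 2.233 pp.
Labor input: 0.71 × 1.9 = 1.349 pp.
TFP growth = 4.6 − 3.582 = 1.018%.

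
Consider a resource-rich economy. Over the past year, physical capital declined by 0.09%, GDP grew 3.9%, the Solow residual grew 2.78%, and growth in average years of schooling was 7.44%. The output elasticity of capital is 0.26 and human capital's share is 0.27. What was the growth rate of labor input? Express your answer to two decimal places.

Labor's share = 1 − 0.26 − 0.27 = 0.47.
gY = gA + 0.26×(-0.09) + 0.27×7.44 + 0.47×g.
0.47×g = 3.9 − 2.78 − 1.9854 = -0.8654.
g = -0.8654 / 0.47 = -1.8413%.

-1.84%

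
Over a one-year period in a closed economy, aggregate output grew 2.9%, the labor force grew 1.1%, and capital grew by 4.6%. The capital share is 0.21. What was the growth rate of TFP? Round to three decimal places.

Labor's share = 1 − 0.21 = 0.79.
Capital: 0.21 × 4.6 = 0.966 pp.
The labor force: 0.79 × 1.1 = 0.869 pp.
TFP growth = 2.9 − 1.835 = 1.065%.

1.065%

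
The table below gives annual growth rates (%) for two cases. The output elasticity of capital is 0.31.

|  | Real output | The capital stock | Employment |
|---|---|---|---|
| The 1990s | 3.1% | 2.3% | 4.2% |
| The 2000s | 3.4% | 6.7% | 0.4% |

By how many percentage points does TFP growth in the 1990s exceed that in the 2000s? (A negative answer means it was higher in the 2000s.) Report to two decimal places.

-1.56 percentage points

Labor's share = 1 − 0.31 = 0.69.
The 1990s: TFP = 3.1 − 0.713 − 2.898 = -0.511%.
The 2000s: TFP = 3.4 − 2.077 − 0.276 = 1.047%.
Difference = -0.511 − (1.047) = -1.558 pp.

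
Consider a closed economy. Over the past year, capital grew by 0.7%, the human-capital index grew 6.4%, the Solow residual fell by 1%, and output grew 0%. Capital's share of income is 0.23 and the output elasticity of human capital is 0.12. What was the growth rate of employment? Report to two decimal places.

Labor's share = 1 − 0.23 − 0.12 = 0.65.
gY = gA + 0.23×0.7 + 0.12×6.4 + 0.65×g.
0.65×g = 0 + 1 − 0.929 = 0.071.
g = 0.071 / 0.65 = 0.1092%.

Employment grew 0.11%.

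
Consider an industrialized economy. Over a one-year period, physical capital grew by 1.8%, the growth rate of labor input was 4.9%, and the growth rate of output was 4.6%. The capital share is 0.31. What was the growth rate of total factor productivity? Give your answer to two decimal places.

Labor's share = 1 − 0.31 = 0.69.
Physical capital: 0.31 × 1.8 = 0.558 pp.
Labor input: 0.69 × 4.9 = 3.381 pp.
TFP growth = 4.6 − 3.939 = 0.661%.

Total factor productivity growth was 0.66%.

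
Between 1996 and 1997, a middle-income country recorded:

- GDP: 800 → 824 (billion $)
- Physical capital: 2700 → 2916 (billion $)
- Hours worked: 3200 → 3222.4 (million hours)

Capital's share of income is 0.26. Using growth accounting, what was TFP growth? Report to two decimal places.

GDP growth = (824 − 800) / 800 = 3%.
Physical capital growth = (2916 − 2700) / 2700 = 8%.
Hours worked growth = (3222.4 − 3200) / 3200 = 0.7%.
Labor's share = 1 − 0.26 = 0.74.
Physical capital: 0.26 × 8 = 2.08 pp.
Hours worked: 0.74 × 0.7 = 0.518 pp.
TFP growth = 3 − 2.598 = 0.402%.

TFP grew 0.40%.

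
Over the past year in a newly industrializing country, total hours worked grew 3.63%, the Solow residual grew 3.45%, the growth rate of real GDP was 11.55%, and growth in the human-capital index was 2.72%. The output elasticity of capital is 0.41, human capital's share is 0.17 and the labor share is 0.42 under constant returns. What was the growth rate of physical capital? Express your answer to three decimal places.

14.910%

Labor's share = 1 − 0.41 − 0.17 = 0.42.
gY = gA + 0.17×2.72 + 0.42×3.63 + 0.41×g.
0.41×g = 11.55 − 3.45 − 1.987 = 6.113.
g = 6.113 / 0.41 = 14.90976%.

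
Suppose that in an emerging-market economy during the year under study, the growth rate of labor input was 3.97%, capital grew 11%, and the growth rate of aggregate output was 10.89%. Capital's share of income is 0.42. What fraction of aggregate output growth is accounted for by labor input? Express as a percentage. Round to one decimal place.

21.1%

Labor's share = 1 − 0.42 = 0.58.
Labor input contributed 0.58 × 3.97 = 2.3026 pp.
Share of growth = 2.3026 / 10.89 × 100 = 21.144%.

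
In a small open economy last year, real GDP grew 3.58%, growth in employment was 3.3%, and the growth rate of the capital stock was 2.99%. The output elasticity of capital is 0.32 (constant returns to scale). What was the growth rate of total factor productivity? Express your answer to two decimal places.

Labor's share = 1 − 0.32 = 0.68.
The capital stock: 0.32 × 2.99 = 0.9568 pp.
Employment: 0.68 × 3.3 = 2.244 pp.
TFP growth = 3.58 − 3.2008 = 0.3792%.

0.38%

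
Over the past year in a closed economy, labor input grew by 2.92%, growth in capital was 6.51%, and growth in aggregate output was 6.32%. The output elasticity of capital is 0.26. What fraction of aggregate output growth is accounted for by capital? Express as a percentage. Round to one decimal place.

26.8%

Capital contributed 0.26 × 6.51 = 1.6926 pp.
Share of growth = 1.6926 / 6.32 × 100 = 26.782%.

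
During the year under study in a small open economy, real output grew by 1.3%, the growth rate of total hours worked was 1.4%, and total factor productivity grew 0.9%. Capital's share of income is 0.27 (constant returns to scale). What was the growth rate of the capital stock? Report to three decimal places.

-2.304%

Labor's share = 1 − 0.27 = 0.73.
gY = gA + 0.73×1.4 + 0.27×g.
0.27×g = 1.3 − 0.9 − 1.022 = -0.622.
g = -0.622 / 0.27 = -2.3037%.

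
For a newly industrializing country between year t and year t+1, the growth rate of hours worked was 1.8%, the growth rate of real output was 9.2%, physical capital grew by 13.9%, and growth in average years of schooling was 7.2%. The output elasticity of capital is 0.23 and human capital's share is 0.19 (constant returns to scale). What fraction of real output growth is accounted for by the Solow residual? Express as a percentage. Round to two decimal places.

Labor's share = 1 − 0.23 − 0.19 = 0.58.
Physical capital: 0.23 × 13.9 = 3.197 pp.
Average years of schooling: 0.19 × 7.2 = 1.368 pp.
Hours worked: 0.58 × 1.8 = 1.044 pp.
TFP growth = 9.2 − 5.609 = 3.591%.
TFP share of growth = 3.591 / 9.2 × 100 = 39.0326%.

The Solow residual accounted for 39.03% of growth.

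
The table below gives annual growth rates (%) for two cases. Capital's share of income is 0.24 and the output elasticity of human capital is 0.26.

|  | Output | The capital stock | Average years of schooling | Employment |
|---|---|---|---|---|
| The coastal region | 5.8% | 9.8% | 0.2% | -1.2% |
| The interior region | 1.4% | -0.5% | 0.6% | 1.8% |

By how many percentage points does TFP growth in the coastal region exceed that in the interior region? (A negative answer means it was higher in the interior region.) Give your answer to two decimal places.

Labor's share = 1 − 0.24 − 0.26 = 0.5.
The coastal region: TFP = 5.8 − 2.352 − 0.052 + 0.6 = 3.996%.
The interior region: TFP = 1.4 + 0.12 − 0.156 − 0.9 = 0.464%.
Difference = 3.996 − (0.464) = 3.532 pp.

3.53 percentage points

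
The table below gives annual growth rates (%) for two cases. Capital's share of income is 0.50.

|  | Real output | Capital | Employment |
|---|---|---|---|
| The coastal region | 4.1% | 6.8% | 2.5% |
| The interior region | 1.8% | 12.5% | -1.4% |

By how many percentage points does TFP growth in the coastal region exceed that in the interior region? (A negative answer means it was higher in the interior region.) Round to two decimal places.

Labor's share = 1 − 0.5 = 0.5.
The coastal region: TFP = 4.1 − 3.4 − 1.25 = -0.55%.
The interior region: TFP = 1.8 − 6.25 + 0.7 = -3.75%.
Difference = -0.55 − (-3.75) = 3.2 pp.

3.20 percentage points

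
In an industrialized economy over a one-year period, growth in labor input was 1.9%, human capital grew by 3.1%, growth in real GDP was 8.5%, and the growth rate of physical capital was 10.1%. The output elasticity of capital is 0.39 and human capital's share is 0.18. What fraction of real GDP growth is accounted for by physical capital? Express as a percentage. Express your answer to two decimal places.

Physical capital accounted for 46.34% of growth.

Physical capital contributed 0.39 × 10.1 = 3.939 pp.
Share of growth = 3.939 / 8.5 × 100 = 46.3412%.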